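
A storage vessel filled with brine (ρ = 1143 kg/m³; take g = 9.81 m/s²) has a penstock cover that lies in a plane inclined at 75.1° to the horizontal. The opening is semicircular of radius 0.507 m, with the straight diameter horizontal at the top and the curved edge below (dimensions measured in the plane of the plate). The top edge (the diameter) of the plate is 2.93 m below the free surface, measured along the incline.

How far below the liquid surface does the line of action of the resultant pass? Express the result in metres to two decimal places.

h_p = 3.04 m

γ = ρg = 1143 × 9.81 / 1000 = 11.21283 kN/m³.
Let θ = 75.1° be the plate's angle to the horizontal; measure y along the incline from where the plane meets the free surface. Vertical depth h = y·sinθ with sinθ = 0.966376.
The centroid of a semicircle lies 4r/(3π) = 0.215177 m from the diameter, here below the top edge, so y_c = 2.93 + 0.215177 = 3.14518 m and h_c = 3.14518 × 0.966376 = 3.03943 m.
A = πr²/2 = π × 0.507²/2 = 0.403772 m².
Resultant F = γ·h_c·A = 11.21283 × 3.03943 × 0.403772 = 13.7608 kN.
I_c = (π/8 − 8/(9π))·r⁴ = 0.109757 × 0.507⁴ = 0.0072521 m⁴.
Centre of pressure: y_p = y_c + I_c/(y_c·A) = 3.14518 + 0.0072521/(3.14518 × 0.403772) = 3.14518 + 0.0057106 = 3.15089 m along the plane.
Vertically, h_p = y_p·sinθ = 3.15089 × 0.966376 = 3.04494 m.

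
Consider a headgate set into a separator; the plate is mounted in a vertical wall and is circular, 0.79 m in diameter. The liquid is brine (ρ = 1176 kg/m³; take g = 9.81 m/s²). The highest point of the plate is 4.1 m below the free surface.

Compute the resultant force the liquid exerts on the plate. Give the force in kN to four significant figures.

F ≈ 25.42 kN

γ = ρg = 1176 × 9.81 / 1000 = 11.53656 kN/m³.
The centroid is at the centre, 0.395 m below the top of the plate, so the centroid depth is h_c = 4.1 + 0.395 = 4.495 m.
A = π(0.395)² = 0.490167 m².
Resultant F = γ·h_c·A = 11.53656 × 4.495 × 0.490167 = 25.4185 kN.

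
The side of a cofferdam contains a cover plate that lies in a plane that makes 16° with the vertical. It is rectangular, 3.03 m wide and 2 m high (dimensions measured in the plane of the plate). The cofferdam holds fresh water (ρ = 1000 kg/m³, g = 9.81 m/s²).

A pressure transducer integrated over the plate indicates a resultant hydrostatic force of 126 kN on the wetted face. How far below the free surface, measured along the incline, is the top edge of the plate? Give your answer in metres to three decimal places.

γ = ρg = 1000 × 9.81 = 9810 N/m³ = 9.81 kN/m³.
A = 3.03 × 2 = 6.06 m².
From F = γ·h_c·A, the centroid depth is h_c = 126/(9.81 × 6.06) = 2.11948 m.
The plate makes 16° with the vertical, i.e. θ = 90° − 16° = 74° to the horizontal. Measuring y along the incline from the free-surface line, vertical depth h = y·sinθ with sinθ = 0.961262.
Along the incline, y_c = h_c/sinθ = 2.11948/0.961262 = 2.20489 m.
The centroid lies 2/2 = 1 m below the top edge, so the top edge sits at y_top = 2.20489 − 1 = 1.20489 m along the incline.

y_top ≈ 1.205 m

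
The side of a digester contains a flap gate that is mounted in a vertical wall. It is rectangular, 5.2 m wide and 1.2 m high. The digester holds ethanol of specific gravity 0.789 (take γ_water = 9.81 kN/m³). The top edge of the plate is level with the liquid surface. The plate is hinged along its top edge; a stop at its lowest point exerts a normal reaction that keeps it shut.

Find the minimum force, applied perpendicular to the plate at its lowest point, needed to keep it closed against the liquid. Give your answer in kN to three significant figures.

γ = 0.789 × 9.81 = 7.74009 kN/m³.
The centroid lies 1.2/2 = 0.6 m below the top edge, so the centroid depth is h_c = 0.6 m.
A = 5.2 × 1.2 = 6.24 m².
Resultant F = γ·h_c·A = 7.74009 × 0.6 × 6.24 = 28.9789 kN.
I_c = b·h³/12 = 5.2 × 1.2³/12 = 0.7488 m⁴.
Centre of pressure: y_p = y_c + I_c/(y_c·A) = 0.6 + 0.7488/(0.6 × 6.24) = 0.6 + 0.2 = 0.8 m along the plane.
The resultant acts 0.6 + 0.2 = 0.8 m (along the plate) below the hinge at the top edge, so the moment about the hinge is M = F × 0.8 = 28.9789 × 0.8 = 23.1831 kN·m.
A normal force at the bottom, 1.2 m from the hinge, must supply this moment: P = 23.1831/1.2 = 19.3193 kN.

P ≈ 19.3 kN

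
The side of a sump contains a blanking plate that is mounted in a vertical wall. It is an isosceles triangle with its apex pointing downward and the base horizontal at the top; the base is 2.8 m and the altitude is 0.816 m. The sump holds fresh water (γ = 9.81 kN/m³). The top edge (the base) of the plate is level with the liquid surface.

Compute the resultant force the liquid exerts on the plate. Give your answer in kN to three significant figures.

F ≈ 3.05 kN

γ = 9.81 kN/m³.
With the apex down, the centroid sits h/3 = 0.816/3 = 0.272 m below the base (the top edge), so the centroid depth is h_c = 0.272 m.
A = ½ × 2.8 × 0.816 = 1.1424 m².
Resultant F = γ·h_c·A = 9.81 × 0.272 × 1.1424 = 3.04829 kN.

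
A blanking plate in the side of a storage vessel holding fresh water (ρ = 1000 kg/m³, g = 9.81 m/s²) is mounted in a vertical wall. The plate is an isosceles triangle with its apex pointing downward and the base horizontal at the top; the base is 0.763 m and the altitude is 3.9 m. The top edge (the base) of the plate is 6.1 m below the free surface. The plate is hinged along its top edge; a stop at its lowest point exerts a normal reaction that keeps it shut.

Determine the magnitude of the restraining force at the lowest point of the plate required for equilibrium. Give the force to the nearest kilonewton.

P ≈ 39 kN

γ = ρg = 1000 × 9.81 = 9810 N/m³ = 9.81 kN/m³.
With the apex down, the centroid sits h/3 = 3.9/3 = 1.3 m below the base (the top edge), so the centroid depth is h_c = 6.1 + 1.3 = 7.4 m.
A = ½ × 0.763 × 3.9 = 1.48785 m².
Resultant F = γ·h_c·A = 9.81 × 7.4 × 1.48785 = 108.009 kN.
I_c = b·h³/36 = 0.763 × 3.9³/36 = 1.25723 m⁴.
Centre of pressure: y_p = y_c + I_c/(y_c·A) = 7.4 + 1.25723/(7.4 × 1.48785) = 7.4 + 0.114189 = 7.51419 m along the plane.
The resultant acts 1.3 + 0.114189 = 1.41419 m (along the plate) below the hinge at the top edge, so the moment about the hinge is M = F × 1.41419 = 108.009 × 1.41419 = 152.745 kN·m.
A normal force at the bottom, 3.9 m from the hinge, must supply this moment: P = 152.745/3.9 = 39.1654 kN.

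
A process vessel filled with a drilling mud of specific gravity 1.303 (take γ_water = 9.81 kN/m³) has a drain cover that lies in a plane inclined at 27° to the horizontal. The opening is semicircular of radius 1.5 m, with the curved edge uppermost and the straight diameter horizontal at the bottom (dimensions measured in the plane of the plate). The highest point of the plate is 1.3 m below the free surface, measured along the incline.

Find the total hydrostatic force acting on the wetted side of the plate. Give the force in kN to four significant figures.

F ≈ 44.37 kN

γ = 1.303 × 9.81 = 12.78243 kN/m³.
Let θ = 27° be the plate's angle to the horizontal; measure y along the incline from where the plane meets the free surface. Vertical depth h = y·sinθ with sinθ = 0.453990.
The centroid lies 4r/(3π) = 0.63662 m above the diameter, so r − 4r/(3π) = 1.5 − 0.63662 = 0.86338 m below the topmost point, so y_c = 1.3 + 0.86338 = 2.16338 m and h_c = 2.16338 × 0.453990 = 0.982153 m.
A = πr²/2 = π × 1.5²/2 = 3.53429 m².
Resultant F = γ·h_c·A = 12.78243 × 0.982153 × 3.53429 = 44.3705 kN.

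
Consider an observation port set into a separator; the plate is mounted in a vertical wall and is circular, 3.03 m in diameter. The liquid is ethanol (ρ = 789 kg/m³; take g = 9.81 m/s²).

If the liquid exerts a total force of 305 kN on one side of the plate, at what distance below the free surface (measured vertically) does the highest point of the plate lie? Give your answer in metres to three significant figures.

d_top ≈ 3.95 m

γ = ρg = 789 × 9.81 / 1000 = 7.74009 kN/m³.
A = π(1.515)² = 7.21066 m².
From F = γ·h_c·A, the centroid depth is h_c = 305/(7.74009 × 7.21066) = 5.46486 m.
The centroid is at the centre, 1.515 m below the top of the plate, so the highest point sits at h_top = 5.46486 − 1.515 = 3.94986 m below the surface.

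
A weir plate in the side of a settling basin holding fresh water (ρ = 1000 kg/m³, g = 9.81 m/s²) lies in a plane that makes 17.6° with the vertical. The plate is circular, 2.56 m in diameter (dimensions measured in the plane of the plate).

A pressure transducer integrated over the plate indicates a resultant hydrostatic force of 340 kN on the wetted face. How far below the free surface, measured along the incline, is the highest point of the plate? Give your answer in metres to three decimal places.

γ = ρg = 1000 × 9.81 = 9810 N/m³ = 9.81 kN/m³.
A = π(1.28)² = 5.14719 m².
From F = γ·h_c·A, the centroid depth is h_c = 340/(9.81 × 5.14719) = 6.73348 m.
The plate makes 17.6° with the vertical, i.e. θ = 90° − 17.6° = 72.4° to the horizontal. Measuring y along the incline from the free-surface line, vertical depth h = y·sinθ with sinθ = 0.953191.
Along the incline, y_c = h_c/sinθ = 6.73348/0.953191 = 7.06415 m.
The centroid is at the centre, 1.28 m below the top of the plate, so the highest point sits at y_top = 7.06415 − 1.28 = 5.78415 m along the incline.

y_top ≈ 5.784 m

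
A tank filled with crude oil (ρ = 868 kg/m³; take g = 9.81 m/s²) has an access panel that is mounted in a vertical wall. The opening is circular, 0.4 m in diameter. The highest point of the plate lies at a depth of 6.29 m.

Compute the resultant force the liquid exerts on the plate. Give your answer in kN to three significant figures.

γ = ρg = 868 × 9.81 / 1000 = 8.51508 kN/m³.
The centroid is at the centre, 0.2 m below the top of the plate, so the centroid depth is h_c = 6.29 + 0.2 = 6.49 m.
A = π(0.2)² = 0.125664 m².
Resultant F = γ·h_c·A = 8.51508 × 6.49 × 0.125664 = 6.94455 kN.

F ≈ 6.94 kN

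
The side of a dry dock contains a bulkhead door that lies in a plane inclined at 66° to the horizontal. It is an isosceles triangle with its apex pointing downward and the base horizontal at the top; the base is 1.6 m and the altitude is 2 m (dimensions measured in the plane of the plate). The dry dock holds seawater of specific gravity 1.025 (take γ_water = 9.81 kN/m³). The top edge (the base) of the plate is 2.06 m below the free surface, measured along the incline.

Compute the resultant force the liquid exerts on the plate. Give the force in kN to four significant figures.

F ≈ 40.08 kN

γ = 1.025 × 9.81 = 10.05525 kN/m³.
Let θ = 66° be the plate's angle to the horizontal; measure y along the incline from where the plane meets the free surface. Vertical depth h = y·sinθ with sinθ = 0.913545.
With the apex down, the centroid sits h/3 = 2/3 = 0.666667 m below the base (the top edge), so y_c = 2.06 + 0.666667 = 2.72667 m and h_c = 2.72667 × 0.913545 = 2.49094 m.
A = ½ × 1.6 × 2 = 1.6 m².
Resultant F = γ·h_c·A = 10.05525 × 2.49094 × 1.6 = 40.0752 kN.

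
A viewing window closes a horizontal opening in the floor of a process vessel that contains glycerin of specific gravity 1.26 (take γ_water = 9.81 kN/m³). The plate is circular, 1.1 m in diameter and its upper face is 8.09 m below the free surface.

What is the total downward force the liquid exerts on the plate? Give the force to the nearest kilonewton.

γ = 1.26 × 9.81 = 12.3606 kN/m³.
The plate is horizontal, so pressure is uniform at p = γ·h = 12.3606 × 8.09 = 99.9973 kN/m².
A = π(0.55)² = 0.950332 m².
F = p·A = 99.9973 × 0.950332 = 95.0306 kN.

F ≈ 95 kN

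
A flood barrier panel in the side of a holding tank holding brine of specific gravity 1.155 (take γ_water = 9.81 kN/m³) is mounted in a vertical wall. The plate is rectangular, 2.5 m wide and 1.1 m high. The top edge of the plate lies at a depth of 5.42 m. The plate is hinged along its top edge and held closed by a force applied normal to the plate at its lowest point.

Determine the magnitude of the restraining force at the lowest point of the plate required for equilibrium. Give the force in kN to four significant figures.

P ≈ 95.87 kN

γ = 1.155 × 9.81 = 11.33055 kN/m³.
The centroid lies 1.1/2 = 0.55 m below the top edge, so the centroid depth is h_c = 5.42 + 0.55 = 5.97 m.
A = 2.5 × 1.1 = 2.75 m².
Resultant F = γ·h_c·A = 11.33055 × 5.97 × 2.75 = 186.019 kN.
I_c = b·h³/12 = 2.5 × 1.1³/12 = 0.277292 m⁴.
Centre of pressure: y_p = y_c + I_c/(y_c·A) = 5.97 + 0.277292/(5.97 × 2.75) = 5.97 + 0.01689 = 5.98689 m along the plane.
The resultant acts 0.55 + 0.01689 = 0.56689 m (along the plate) below the hinge at the top edge, so the moment about the hinge is M = F × 0.56689 = 186.019 × 0.56689 = 105.452 kN·m.
A normal force at the bottom, 1.1 m from the hinge, must supply this moment: P = 105.452/1.1 = 95.8655 kN.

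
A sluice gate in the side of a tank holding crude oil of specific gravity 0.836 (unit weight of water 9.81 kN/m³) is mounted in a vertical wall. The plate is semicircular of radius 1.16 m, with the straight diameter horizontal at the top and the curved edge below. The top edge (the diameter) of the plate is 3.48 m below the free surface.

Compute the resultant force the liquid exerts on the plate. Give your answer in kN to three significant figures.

F ≈ 68.9 kN

γ = 0.836 × 9.81 = 8.20116 kN/m³.
The centroid of a semicircle lies 4r/(3π) = 0.492319 m from the diameter, here below the top edge, so the centroid depth is h_c = 3.48 + 0.492319 = 3.97232 m.
A = πr²/2 = π × 1.16²/2 = 2.11366 m².
Resultant F = γ·h_c·A = 8.20116 × 3.97232 × 2.11366 = 68.858 kN.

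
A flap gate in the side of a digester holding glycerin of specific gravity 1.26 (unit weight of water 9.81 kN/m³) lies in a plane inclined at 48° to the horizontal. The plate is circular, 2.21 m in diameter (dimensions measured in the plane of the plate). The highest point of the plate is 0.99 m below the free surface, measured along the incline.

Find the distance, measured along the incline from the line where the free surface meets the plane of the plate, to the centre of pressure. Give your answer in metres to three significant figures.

y_p = 2.24 m

γ = 1.26 × 9.81 = 12.3606 kN/m³.
Let θ = 48° be the plate's angle to the horizontal; measure y along the incline from where the plane meets the free surface. Vertical depth h = y·sinθ with sinθ = 0.743145.
The centroid is at the centre, 1.105 m below the top of the plate, so y_c = 0.99 + 1.105 = 2.095 m and h_c = 2.095 × 0.743145 = 1.55689 m.
A = π(1.105)² = 3.83596 m².
Resultant F = γ·h_c·A = 12.3606 × 1.55689 × 3.83596 = 73.8196 kN.
I_c = πr⁴/4 = π × 1.105⁴/4 = 1.17095 m⁴.
Centre of pressure: y_p = y_c + I_c/(y_c·A) = 2.095 + 1.17095/(2.095 × 3.83596) = 2.095 + 0.145707 = 2.24071 m along the plane.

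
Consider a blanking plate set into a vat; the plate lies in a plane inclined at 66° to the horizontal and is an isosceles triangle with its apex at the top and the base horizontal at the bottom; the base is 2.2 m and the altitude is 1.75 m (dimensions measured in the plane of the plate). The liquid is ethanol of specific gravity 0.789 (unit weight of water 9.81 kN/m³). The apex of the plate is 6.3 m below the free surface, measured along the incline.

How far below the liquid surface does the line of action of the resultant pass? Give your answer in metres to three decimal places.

γ = 0.789 × 9.81 = 7.74009 kN/m³.
Let θ = 66° be the plate's angle to the horizontal; measure y along the incline from where the plane meets the free surface. Vertical depth h = y·sinθ with sinθ = 0.913545.
With the apex up, the centroid sits 2h/3 = 2 × 1.75/3 = 1.16667 m below the apex, so y_c = 6.3 + 1.16667 = 7.46667 m and h_c = 7.46667 × 0.913545 = 6.82114 m.
A = ½ × 2.2 × 1.75 = 1.925 m².
Resultant F = γ·h_c·A = 7.74009 × 6.82114 × 1.925 = 101.633 kN.
I_c = b·h³/36 = 2.2 × 1.75³/36 = 0.327517 m⁴.
Centre of pressure: y_p = y_c + I_c/(y_c·A) = 7.46667 + 0.327517/(7.46667 × 1.925) = 7.46667 + 0.0227864 = 7.48946 m along the plane.
Vertically, h_p = y_p·sinθ = 7.48946 × 0.913545 = 6.84196 m.

h_p = 6.842 m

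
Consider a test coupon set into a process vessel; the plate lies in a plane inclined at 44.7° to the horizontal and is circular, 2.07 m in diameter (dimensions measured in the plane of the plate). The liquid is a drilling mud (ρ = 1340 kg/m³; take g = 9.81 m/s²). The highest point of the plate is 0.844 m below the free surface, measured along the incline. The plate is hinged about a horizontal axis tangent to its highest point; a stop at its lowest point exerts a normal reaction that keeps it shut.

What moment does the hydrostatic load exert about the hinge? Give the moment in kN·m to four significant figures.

M ≈ 68.85 kN·m

γ = ρg = 1340 × 9.81 / 1000 = 13.1454 kN/m³.
Let θ = 44.7° be the plate's angle to the horizontal; measure y along the incline from where the plane meets the free surface. Vertical depth h = y·sinθ with sinθ = 0.703395.
The centroid is at the centre, 1.035 m below the top of the plate, so y_c = 0.844 + 1.035 = 1.879 m and h_c = 1.879 × 0.703395 = 1.32168 m.
A = π(1.035)² = 3.36535 m².
Resultant F = γ·h_c·A = 13.1454 × 1.32168 × 3.36535 = 58.4696 kN.
I_c = πr⁴/4 = π × 1.035⁴/4 = 0.901262 m⁴.
Centre of pressure: y_p = y_c + I_c/(y_c·A) = 1.879 + 0.901262/(1.879 × 3.36535) = 1.879 + 0.142526 = 2.02153 m along the plane.
The resultant acts 1.035 + 0.142526 = 1.17753 m (along the plate) below the hinge at the top edge, so the moment about the hinge is M = F × 1.17753 = 58.4696 × 1.17753 = 68.8497 kN·m.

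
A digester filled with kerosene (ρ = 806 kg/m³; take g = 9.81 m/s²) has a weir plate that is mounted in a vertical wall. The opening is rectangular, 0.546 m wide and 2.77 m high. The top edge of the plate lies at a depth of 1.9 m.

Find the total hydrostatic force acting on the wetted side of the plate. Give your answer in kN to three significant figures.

γ = ρg = 806 × 9.81 / 1000 = 7.90686 kN/m³.
The centroid lies 2.77/2 = 1.385 m below the top edge, so the centroid depth is h_c = 1.9 + 1.385 = 3.285 m.
A = 0.546 × 2.77 = 1.51242 m².
Resultant F = γ·h_c·A = 7.90686 × 3.285 × 1.51242 = 39.2837 kN.

F ≈ 39.3 kN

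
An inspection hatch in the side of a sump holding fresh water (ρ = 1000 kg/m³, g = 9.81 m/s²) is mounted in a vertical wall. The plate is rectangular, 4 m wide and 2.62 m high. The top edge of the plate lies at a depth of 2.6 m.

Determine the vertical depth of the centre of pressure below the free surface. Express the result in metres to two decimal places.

γ = ρg = 1000 × 9.81 = 9810 N/m³ = 9.81 kN/m³.
The centroid lies 2.62/2 = 1.31 m below the top edge, so the centroid depth is h_c = 2.6 + 1.31 = 3.91 m.
A = 4 × 2.62 = 10.48 m².
Resultant F = γ·h_c·A = 9.81 × 3.91 × 10.48 = 401.982 kN.
I_c = b·h³/12 = 4 × 2.62³/12 = 5.99491 m⁴.
Centre of pressure: y_p = y_c + I_c/(y_c·A) = 3.91 + 5.99491/(3.91 × 10.48) = 3.91 + 0.1463 = 4.0563 m along the plane.

h_p = 4.06 m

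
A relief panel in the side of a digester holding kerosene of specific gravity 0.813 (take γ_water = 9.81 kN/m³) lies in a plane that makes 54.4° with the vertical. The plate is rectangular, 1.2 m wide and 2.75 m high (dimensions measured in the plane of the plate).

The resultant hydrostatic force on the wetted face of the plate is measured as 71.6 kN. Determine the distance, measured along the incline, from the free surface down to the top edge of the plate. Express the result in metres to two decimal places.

γ = 0.813 × 9.81 = 7.97553 kN/m³.
A = 1.2 × 2.75 = 3.3 m².
From F = γ·h_c·A, the centroid depth is h_c = 71.6/(7.97553 × 3.3) = 2.72044 m.
The plate makes 54.4° with the vertical, i.e. θ = 90° − 54.4° = 35.6° to the horizontal. Measuring y along the incline from the free-surface line, vertical depth h = y·sinθ with sinθ = 0.582123.
Along the incline, y_c = h_c/sinθ = 2.72044/0.582123 = 4.67331 m.
The centroid lies 2.75/2 = 1.375 m below the top edge, so the top edge sits at y_top = 4.67331 − 1.375 = 3.29831 m along the incline.

y_top ≈ 3.30 m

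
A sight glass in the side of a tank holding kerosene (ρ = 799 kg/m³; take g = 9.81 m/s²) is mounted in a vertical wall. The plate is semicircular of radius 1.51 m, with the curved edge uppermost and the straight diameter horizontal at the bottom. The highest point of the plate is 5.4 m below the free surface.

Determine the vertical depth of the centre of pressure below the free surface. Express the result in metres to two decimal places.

γ = ρg = 799 × 9.81 / 1000 = 7.83819 kN/m³.
The centroid lies 4r/(3π) = 0.640864 m above the diameter, so r − 4r/(3π) = 1.51 − 0.640864 = 0.869136 m below the topmost point, so the centroid depth is h_c = 5.4 + 0.869136 = 6.26914 m.
A = πr²/2 = π × 1.51²/2 = 3.58157 m².
Resultant F = γ·h_c·A = 7.83819 × 6.26914 × 3.58157 = 175.994 kN.
I_c = (π/8 − 8/(9π))·r⁴ = 0.109757 × 1.51⁴ = 0.570611 m⁴.
Centre of pressure: y_p = y_c + I_c/(y_c·A) = 6.26914 + 0.570611/(6.26914 × 3.58157) = 6.26914 + 0.0254132 = 6.29455 m along the plane.

h_p = 6.29 m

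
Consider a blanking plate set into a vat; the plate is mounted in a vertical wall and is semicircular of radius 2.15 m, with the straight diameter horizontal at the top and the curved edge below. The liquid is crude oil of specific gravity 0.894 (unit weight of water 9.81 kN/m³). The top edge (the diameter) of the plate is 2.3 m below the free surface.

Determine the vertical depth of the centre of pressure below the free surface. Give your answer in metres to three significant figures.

h_p = 3.31 m

γ = 0.894 × 9.81 = 8.77014 kN/m³.
The centroid of a semicircle lies 4r/(3π) = 0.912488 m from the diameter, here below the top edge, so the centroid depth is h_c = 2.3 + 0.912488 = 3.21249 m.
A = πr²/2 = π × 2.15²/2 = 7.26101 m².
Resultant F = γ·h_c·A = 8.77014 × 3.21249 × 7.26101 = 204.572 kN.
I_c = (π/8 − 8/(9π))·r⁴ = 0.109757 × 2.15⁴ = 2.34523 m⁴.
Centre of pressure: y_p = y_c + I_c/(y_c·A) = 3.21249 + 2.34523/(3.21249 × 7.26101) = 3.21249 + 0.100542 = 3.31303 m along the plane.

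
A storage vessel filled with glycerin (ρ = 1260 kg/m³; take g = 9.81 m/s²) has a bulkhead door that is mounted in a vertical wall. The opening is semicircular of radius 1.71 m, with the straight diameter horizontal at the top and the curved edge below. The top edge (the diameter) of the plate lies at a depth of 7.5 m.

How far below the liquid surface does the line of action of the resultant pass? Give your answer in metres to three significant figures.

h_p = 8.25 m

γ = ρg = 1260 × 9.81 / 1000 = 12.3606 kN/m³.
The centroid of a semicircle lies 4r/(3π) = 0.725747 m from the diameter, here below the top edge, so the centroid depth is h_c = 7.5 + 0.725747 = 8.22575 m.
A = πr²/2 = π × 1.71²/2 = 4.59317 m².
Resultant F = γ·h_c·A = 12.3606 × 8.22575 × 4.59317 = 467.012 kN.
I_c = (π/8 − 8/(9π))·r⁴ = 0.109757 × 1.71⁴ = 0.938462 m⁴.
Centre of pressure: y_p = y_c + I_c/(y_c·A) = 8.22575 + 0.938462/(8.22575 × 4.59317) = 8.22575 + 0.0248387 = 8.25059 m along the plane.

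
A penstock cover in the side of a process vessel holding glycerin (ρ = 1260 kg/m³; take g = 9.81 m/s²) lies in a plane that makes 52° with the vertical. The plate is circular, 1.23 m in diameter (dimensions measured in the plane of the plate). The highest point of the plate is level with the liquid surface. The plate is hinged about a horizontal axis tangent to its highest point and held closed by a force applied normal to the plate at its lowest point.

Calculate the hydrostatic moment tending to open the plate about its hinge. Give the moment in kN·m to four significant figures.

γ = ρg = 1260 × 9.81 / 1000 = 12.3606 kN/m³.
The plate makes 52° with the vertical, i.e. θ = 90° − 52° = 38° to the horizontal. Measuring y along the incline from the free-surface line, vertical depth h = y·sinθ with sinθ = 0.615661.
The centroid is at the centre, 0.615 m below the top of the plate, so y_c = 0.615 m and h_c = 0.615 × 0.615661 = 0.378632 m.
A = π(0.615)² = 1.18823 m².
Resultant F = γ·h_c·A = 12.3606 × 0.378632 × 1.18823 = 5.56106 kN.
I_c = πr⁴/4 = π × 0.615⁴/4 = 0.112354 m⁴.
Centre of pressure: y_p = y_c + I_c/(y_c·A) = 0.615 + 0.112354/(0.615 × 1.18823) = 0.615 + 0.153749 = 0.768749 m along the plane.
The resultant acts 0.615 + 0.153749 = 0.768749 m (along the plate) below the hinge at the top edge, so the moment about the hinge is M = F × 0.768749 = 5.56106 × 0.768749 = 4.27506 kN·m.

M ≈ 4.275 kN·m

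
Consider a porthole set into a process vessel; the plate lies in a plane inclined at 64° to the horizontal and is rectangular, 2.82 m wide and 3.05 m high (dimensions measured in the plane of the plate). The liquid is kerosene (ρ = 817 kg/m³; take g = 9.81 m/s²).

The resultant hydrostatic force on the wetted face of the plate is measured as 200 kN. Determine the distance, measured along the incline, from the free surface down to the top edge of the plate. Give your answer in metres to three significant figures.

γ = ρg = 817 × 9.81 / 1000 = 8.01477 kN/m³.
A = 2.82 × 3.05 = 8.601 m².
From F = γ·h_c·A, the centroid depth is h_c = 200/(8.01477 × 8.601) = 2.90128 m.
Let θ = 64° be the plate's angle to the horizontal; measure y along the incline from where the plane meets the free surface. Vertical depth h = y·sinθ with sinθ = 0.898794.
Along the incline, y_c = h_c/sinθ = 2.90128/0.898794 = 3.22797 m.
The centroid lies 3.05/2 = 1.525 m below the top edge, so the top edge sits at y_top = 3.22797 − 1.525 = 1.70297 m along the incline.

y_top ≈ 1.70 m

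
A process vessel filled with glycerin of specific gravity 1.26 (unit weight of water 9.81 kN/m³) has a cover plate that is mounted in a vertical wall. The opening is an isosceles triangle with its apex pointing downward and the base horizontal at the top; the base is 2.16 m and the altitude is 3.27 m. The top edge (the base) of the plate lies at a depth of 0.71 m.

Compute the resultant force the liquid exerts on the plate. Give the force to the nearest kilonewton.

F ≈ 79 kN

γ = 1.26 × 9.81 = 12.3606 kN/m³.
With the apex down, the centroid sits h/3 = 3.27/3 = 1.09 m below the base (the top edge), so the centroid depth is h_c = 0.71 + 1.09 = 1.8 m.
A = ½ × 2.16 × 3.27 = 3.5316 m².
Resultant F = γ·h_c·A = 12.3606 × 1.8 × 3.5316 = 78.5749 kN.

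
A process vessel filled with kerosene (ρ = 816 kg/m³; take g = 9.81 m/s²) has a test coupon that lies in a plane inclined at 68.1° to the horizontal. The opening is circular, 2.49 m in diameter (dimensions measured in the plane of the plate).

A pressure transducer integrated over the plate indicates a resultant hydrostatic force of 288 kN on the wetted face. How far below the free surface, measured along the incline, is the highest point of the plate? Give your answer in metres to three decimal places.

γ = ρg = 816 × 9.81 / 1000 = 8.00496 kN/m³.
A = π(1.245)² = 4.86955 m².
From F = γ·h_c·A, the centroid depth is h_c = 288/(8.00496 × 4.86955) = 7.3883 m.
Let θ = 68.1° be the plate's angle to the horizontal; measure y along the incline from where the plane meets the free surface. Vertical depth h = y·sinθ with sinθ = 0.927836.
Along the incline, y_c = h_c/sinθ = 7.3883/0.927836 = 7.96294 m.
The centroid is at the centre, 1.245 m below the top of the plate, so the highest point sits at y_top = 7.96294 − 1.245 = 6.71794 m along the incline.

y_top ≈ 6.718 m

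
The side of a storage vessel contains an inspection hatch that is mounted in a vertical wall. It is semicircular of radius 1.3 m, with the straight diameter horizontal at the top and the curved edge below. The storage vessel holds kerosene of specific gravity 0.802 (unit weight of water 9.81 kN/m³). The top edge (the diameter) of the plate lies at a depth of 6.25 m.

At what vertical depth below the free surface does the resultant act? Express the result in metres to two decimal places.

γ = 0.802 × 9.81 = 7.86762 kN/m³.
The centroid of a semicircle lies 4r/(3π) = 0.551737 m from the diameter, here below the top edge, so the centroid depth is h_c = 6.25 + 0.551737 = 6.80174 m.
A = πr²/2 = π × 1.3²/2 = 2.65465 m².
Resultant F = γ·h_c·A = 7.86762 × 6.80174 × 2.65465 = 142.06 kN.
I_c = (π/8 − 8/(9π))·r⁴ = 0.109757 × 1.3⁴ = 0.313477 m⁴.
Centre of pressure: y_p = y_c + I_c/(y_c·A) = 6.80174 + 0.313477/(6.80174 × 2.65465) = 6.80174 + 0.0173611 = 6.8191 m along the plane.

h_p = 6.82 m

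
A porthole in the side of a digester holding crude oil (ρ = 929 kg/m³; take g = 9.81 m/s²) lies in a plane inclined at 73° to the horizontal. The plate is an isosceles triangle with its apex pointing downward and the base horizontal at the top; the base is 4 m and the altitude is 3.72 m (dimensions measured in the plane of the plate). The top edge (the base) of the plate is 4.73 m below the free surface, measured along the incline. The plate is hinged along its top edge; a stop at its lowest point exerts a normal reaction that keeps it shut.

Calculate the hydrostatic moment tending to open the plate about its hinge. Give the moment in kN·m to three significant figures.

M ≈ 530 kN·m

γ = ρg = 929 × 9.81 / 1000 = 9.11349 kN/m³.
Let θ = 73° be the plate's angle to the horizontal; measure y along the incline from where the plane meets the free surface. Vertical depth h = y·sinθ with sinθ = 0.956305.
With the apex down, the centroid sits h/3 = 3.72/3 = 1.24 m below the base (the top edge), so y_c = 4.73 + 1.24 = 5.97 m and h_c = 5.97 × 0.956305 = 5.70914 m.
A = ½ × 4 × 3.72 = 7.44 m².
Resultant F = γ·h_c·A = 9.11349 × 5.70914 × 7.44 = 387.105 kN.
I_c = b·h³/36 = 4 × 3.72³/36 = 5.71987 m⁴.
Centre of pressure: y_p = y_c + I_c/(y_c·A) = 5.97 + 5.71987/(5.97 × 7.44) = 5.97 + 0.128777 = 6.09878 m along the plane.
The resultant acts 1.24 + 0.128777 = 1.36878 m (along the plate) below the hinge at the top edge, so the moment about the hinge is M = F × 1.36878 = 387.105 × 1.36878 = 529.862 kN·m.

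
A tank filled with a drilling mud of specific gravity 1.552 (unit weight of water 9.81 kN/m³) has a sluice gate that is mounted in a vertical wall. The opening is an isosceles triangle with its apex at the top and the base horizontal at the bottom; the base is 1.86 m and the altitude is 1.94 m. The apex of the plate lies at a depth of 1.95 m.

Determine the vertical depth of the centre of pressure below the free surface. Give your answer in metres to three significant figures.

γ = 1.552 × 9.81 = 15.22512 kN/m³.
With the apex up, the centroid sits 2h/3 = 2 × 1.94/3 = 1.29333 m below the apex, so the centroid depth is h_c = 1.95 + 1.29333 = 3.24333 m.
A = ½ × 1.86 × 1.94 = 1.8042 m².
Resultant F = γ·h_c·A = 15.22512 × 3.24333 × 1.8042 = 89.0916 kN.
I_c = b·h³/36 = 1.86 × 1.94³/36 = 0.377238 m⁴.
Centre of pressure: y_p = y_c + I_c/(y_c·A) = 3.24333 + 0.377238/(3.24333 × 1.8042) = 3.24333 + 0.0644673 = 3.3078 m along the plane.

h_p = 3.31 m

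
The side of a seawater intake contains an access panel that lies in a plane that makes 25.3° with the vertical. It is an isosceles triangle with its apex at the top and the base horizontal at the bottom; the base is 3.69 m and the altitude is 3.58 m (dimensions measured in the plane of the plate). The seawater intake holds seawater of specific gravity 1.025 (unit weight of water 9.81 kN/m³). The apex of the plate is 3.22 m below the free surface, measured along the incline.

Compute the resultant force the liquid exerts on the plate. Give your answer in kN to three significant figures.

γ = 1.025 × 9.81 = 10.05525 kN/m³.
The plate makes 25.3° with the vertical, i.e. θ = 90° − 25.3° = 64.7° to the horizontal. Measuring y along the incline from the free-surface line, vertical depth h = y·sinθ with sinθ = 0.904083.
With the apex up, the centroid sits 2h/3 = 2 × 3.58/3 = 2.38667 m below the apex, so y_c = 3.22 + 2.38667 = 5.60667 m and h_c = 5.60667 × 0.904083 = 5.0689 m.
A = ½ × 3.69 × 3.58 = 6.6051 m².
Resultant F = γ·h_c·A = 10.05525 × 5.0689 × 6.6051 = 336.656 kN.

F ≈ 337 kN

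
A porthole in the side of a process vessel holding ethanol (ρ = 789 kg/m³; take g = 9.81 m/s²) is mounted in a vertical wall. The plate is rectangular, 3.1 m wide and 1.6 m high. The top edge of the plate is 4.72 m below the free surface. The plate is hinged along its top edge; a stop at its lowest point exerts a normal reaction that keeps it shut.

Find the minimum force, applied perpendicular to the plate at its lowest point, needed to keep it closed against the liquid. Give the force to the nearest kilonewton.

γ = ρg = 789 × 9.81 / 1000 = 7.74009 kN/m³.
The centroid lies 1.6/2 = 0.8 m below the top edge, so the centroid depth is h_c = 4.72 + 0.8 = 5.52 m.
A = 3.1 × 1.6 = 4.96 m².
Resultant F = γ·h_c·A = 7.74009 × 5.52 × 4.96 = 211.917 kN.
I_c = b·h³/12 = 3.1 × 1.6³/12 = 1.05813 m⁴.
Centre of pressure: y_p = y_c + I_c/(y_c·A) = 5.52 + 1.05813/(5.52 × 4.96) = 5.52 + 0.0386472 = 5.55865 m along the plane.
The resultant acts 0.8 + 0.0386472 = 0.838647 m (along the plate) below the hinge at the top edge, so the moment about the hinge is M = F × 0.838647 = 211.917 × 0.838647 = 177.724 kN·m.
A normal force at the bottom, 1.6 m from the hinge, must supply this moment: P = 177.724/1.6 = 111.077 kN.

P ≈ 111 kN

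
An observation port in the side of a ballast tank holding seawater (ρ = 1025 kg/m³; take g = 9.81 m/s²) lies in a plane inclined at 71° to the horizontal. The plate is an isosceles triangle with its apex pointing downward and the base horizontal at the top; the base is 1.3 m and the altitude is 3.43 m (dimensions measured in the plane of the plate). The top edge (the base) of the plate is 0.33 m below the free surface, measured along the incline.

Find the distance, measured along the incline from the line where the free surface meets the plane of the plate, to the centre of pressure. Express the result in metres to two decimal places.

y_p = 1.92 m

γ = ρg = 1025 × 9.81 / 1000 = 10.05525 kN/m³.
Let θ = 71° be the plate's angle to the horizontal; measure y along the incline from where the plane meets the free surface. Vertical depth h = y·sinθ with sinθ = 0.945519.
With the apex down, the centroid sits h/3 = 3.43/3 = 1.14333 m below the base (the top edge), so y_c = 0.33 + 1.14333 = 1.47333 m and h_c = 1.47333 × 0.945519 = 1.39306 m.
A = ½ × 1.3 × 3.43 = 2.2295 m².
Resultant F = γ·h_c·A = 10.05525 × 1.39306 × 2.2295 = 31.2299 kN.
I_c = b·h³/36 = 1.3 × 3.43³/36 = 1.45721 m⁴.
Centre of pressure: y_p = y_c + I_c/(y_c·A) = 1.47333 + 1.45721/(1.47333 × 2.2295) = 1.47333 + 0.443624 = 1.91695 m along the plane.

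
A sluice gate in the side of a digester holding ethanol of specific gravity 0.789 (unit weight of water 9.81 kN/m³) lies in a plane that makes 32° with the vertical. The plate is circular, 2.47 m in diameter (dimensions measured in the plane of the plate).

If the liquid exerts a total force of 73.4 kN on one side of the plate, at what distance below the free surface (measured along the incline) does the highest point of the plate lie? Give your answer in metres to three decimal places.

γ = 0.789 × 9.81 = 7.74009 kN/m³.
A = π(1.235)² = 4.79164 m².
From F = γ·h_c·A, the centroid depth is h_c = 73.4/(7.74009 × 4.79164) = 1.97909 m.
The plate makes 32° with the vertical, i.e. θ = 90° − 32° = 58° to the horizontal. Measuring y along the incline from the free-surface line, vertical depth h = y·sinθ with sinθ = 0.848048.
Along the incline, y_c = h_c/sinθ = 1.97909/0.848048 = 2.3337 m.
The centroid is at the centre, 1.235 m below the top of the plate, so the highest point sits at y_top = 2.3337 − 1.235 = 1.0987 m along the incline.

y_top ≈ 1.099 m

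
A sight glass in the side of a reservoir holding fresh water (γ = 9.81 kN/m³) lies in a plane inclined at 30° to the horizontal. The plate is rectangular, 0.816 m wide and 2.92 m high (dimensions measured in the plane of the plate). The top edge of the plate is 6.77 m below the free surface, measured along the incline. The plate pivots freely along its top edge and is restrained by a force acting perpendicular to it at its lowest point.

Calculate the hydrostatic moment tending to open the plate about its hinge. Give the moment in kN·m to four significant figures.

γ = 9.81 kN/m³.
Let θ = 30° be the plate's angle to the horizontal; measure y along the incline from where the plane meets the free surface. Vertical depth h = y·sinθ with sinθ = 0.500000.
The centroid lies 2.92/2 = 1.46 m below the top edge, so y_c = 6.77 + 1.46 = 8.23 m and h_c = 8.23 × 0.500000 = 4.115 m.
A = 0.816 × 2.92 = 2.38272 m².
Resultant F = γ·h_c·A = 9.81 × 4.115 × 2.38272 = 96.186 kN.
I_c = b·h³/12 = 0.816 × 2.92³/12 = 1.693 m⁴.
Centre of pressure: y_p = y_c + I_c/(y_c·A) = 8.23 + 1.693/(8.23 × 2.38272) = 8.23 + 0.0863344 = 8.31633 m along the plane.
The resultant acts 1.46 + 0.0863344 = 1.54633 m (along the plate) below the hinge at the top edge, so the moment about the hinge is M = F × 1.54633 = 96.186 × 1.54633 = 148.735 kN·m.

M ≈ 148.7 kN·m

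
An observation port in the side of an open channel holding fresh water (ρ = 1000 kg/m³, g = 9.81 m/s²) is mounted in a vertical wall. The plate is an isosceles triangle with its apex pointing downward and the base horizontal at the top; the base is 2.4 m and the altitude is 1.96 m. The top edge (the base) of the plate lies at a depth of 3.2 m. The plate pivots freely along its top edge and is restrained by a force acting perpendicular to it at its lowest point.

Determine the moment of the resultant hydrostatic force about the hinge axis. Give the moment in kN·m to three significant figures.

γ = ρg = 1000 × 9.81 = 9810 N/m³ = 9.81 kN/m³.
With the apex down, the centroid sits h/3 = 1.96/3 = 0.653333 m below the base (the top edge), so the centroid depth is h_c = 3.2 + 0.653333 = 3.85333 m.
A = ½ × 2.4 × 1.96 = 2.352 m².
Resultant F = γ·h_c·A = 9.81 × 3.85333 × 2.352 = 88.9083 kN.
I_c = b·h³/36 = 2.4 × 1.96³/36 = 0.501969 m⁴.
Centre of pressure: y_p = y_c + I_c/(y_c·A) = 3.85333 + 0.501969/(3.85333 × 2.352) = 3.85333 + 0.0553864 = 3.90872 m along the plane.
The resultant acts 0.653333 + 0.0553864 = 0.708719 m (along the plate) below the hinge at the top edge, so the moment about the hinge is M = F × 0.708719 = 88.9083 × 0.708719 = 63.011 kN·m.

M ≈ 63.0 kN·m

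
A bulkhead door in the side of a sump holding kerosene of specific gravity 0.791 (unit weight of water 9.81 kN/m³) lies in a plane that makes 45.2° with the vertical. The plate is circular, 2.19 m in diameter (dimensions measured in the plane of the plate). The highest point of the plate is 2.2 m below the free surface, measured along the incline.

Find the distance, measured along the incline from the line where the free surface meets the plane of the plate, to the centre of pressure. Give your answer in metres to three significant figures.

γ = 0.791 × 9.81 = 7.75971 kN/m³.
The plate makes 45.2° with the vertical, i.e. θ = 90° − 45.2° = 44.8° to the horizontal. Measuring y along the incline from the free-surface line, vertical depth h = y·sinθ with sinθ = 0.704634.
The centroid is at the centre, 1.095 m below the top of the plate, so y_c = 2.2 + 1.095 = 3.295 m and h_c = 3.295 × 0.704634 = 2.32177 m.
A = π(1.095)² = 3.76685 m².
Resultant F = γ·h_c·A = 7.75971 × 2.32177 × 3.76685 = 67.8646 kN.
I_c = πr⁴/4 = π × 1.095⁴/4 = 1.12914 m⁴.
Centre of pressure: y_p = y_c + I_c/(y_c·A) = 3.295 + 1.12914/(3.295 × 3.76685) = 3.295 + 0.0909733 = 3.38597 m along the plane.

y_p = 3.39 m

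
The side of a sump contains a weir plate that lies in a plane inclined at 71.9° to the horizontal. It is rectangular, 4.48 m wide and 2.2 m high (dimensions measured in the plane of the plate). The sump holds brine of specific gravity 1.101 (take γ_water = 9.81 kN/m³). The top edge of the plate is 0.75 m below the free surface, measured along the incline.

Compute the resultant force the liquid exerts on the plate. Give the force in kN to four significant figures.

F ≈ 187.2 kN

γ = 1.101 × 9.81 = 10.80081 kN/m³.
Let θ = 71.9° be the plate's angle to the horizontal; measure y along the incline from where the plane meets the free surface. Vertical depth h = y·sinθ with sinθ = 0.950516.
The centroid lies 2.2/2 = 1.1 m below the top edge, so y_c = 0.75 + 1.1 = 1.85 m and h_c = 1.85 × 0.950516 = 1.75845 m.
A = 4.48 × 2.2 = 9.856 m².
Resultant F = γ·h_c·A = 10.80081 × 1.75845 × 9.856 = 187.192 kN.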